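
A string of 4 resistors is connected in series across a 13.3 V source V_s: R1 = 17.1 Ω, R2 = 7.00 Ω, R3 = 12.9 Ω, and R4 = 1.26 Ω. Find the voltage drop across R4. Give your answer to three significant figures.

V ≈ 0.438 V

Total series resistance ΣR = 17.1 + 7.00 + 12.9 + 1.26 = 38.26 Ω.
By the voltage-divider rule, V = 13.3 × 1.260/38.26 = 0.4380 V.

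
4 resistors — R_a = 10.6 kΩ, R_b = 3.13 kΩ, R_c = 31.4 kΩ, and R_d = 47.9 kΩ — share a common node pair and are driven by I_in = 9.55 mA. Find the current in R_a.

Conductances: ΣG = 1/10.6 + 1/3.13 + 1/31.4 + 1/47.9 = 0.4666 (1/kΩ).
Current divider: I(R_a) = I_in · G_k/ΣG = 9.55 × (0.09434/0.4666) = 9.55 × 0.2022 = 1.931 mA.

I ≈ 1.93 mA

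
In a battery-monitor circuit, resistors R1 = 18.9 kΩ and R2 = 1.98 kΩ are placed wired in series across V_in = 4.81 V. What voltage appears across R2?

V ≈ 0.456 V

Series total: ΣR = 18.9 + 1.98 = 20.88 kΩ.
By the voltage-divider rule, V = 4.81 × 1.980/20.88 = 0.4561 V.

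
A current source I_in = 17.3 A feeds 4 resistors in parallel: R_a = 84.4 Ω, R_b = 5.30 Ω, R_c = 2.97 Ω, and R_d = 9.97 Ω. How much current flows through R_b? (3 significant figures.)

Conductances: ΣG = 1/84.4 + 1/5.30 + 1/2.97 + 1/9.97 = 0.6375 (1/Ω).
R_b takes the fraction G_k/ΣG = 0.1887/0.6375 = 0.2960, so I = 17.3 × 0.2960 = 5.120 A.

I ≈ 5.12 A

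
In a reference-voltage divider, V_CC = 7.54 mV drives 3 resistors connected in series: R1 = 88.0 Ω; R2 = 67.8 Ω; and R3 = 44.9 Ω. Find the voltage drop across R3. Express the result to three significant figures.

V ≈ 1.69 mV

Series total: ΣR = 88.0 + 67.8 + 44.9 = 200.7 Ω.
By the voltage-divider rule, V = 7.54 × 44.90/200.7 = 1.687 mV.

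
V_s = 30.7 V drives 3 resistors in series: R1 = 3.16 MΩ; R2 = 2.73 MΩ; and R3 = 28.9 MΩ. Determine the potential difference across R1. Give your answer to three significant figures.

Total series resistance ΣR = 3.16 + 2.73 + 28.9 = 34.79 MΩ.
Voltage divider: V = V_s · (3.160 / 34.79) = 30.7 × 0.09083 = 2.789 V.

V ≈ 2.79 V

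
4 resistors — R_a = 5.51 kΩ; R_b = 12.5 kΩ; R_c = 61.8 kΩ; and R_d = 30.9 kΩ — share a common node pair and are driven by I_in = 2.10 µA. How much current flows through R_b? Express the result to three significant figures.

I ≈ 0.542 µA

Total conductance ΣG = 1/5.51 + 1/12.5 + 1/61.8 + 1/30.9 = 0.3100 (units of 1/kΩ).
By the current-divider rule, I = I_in · G_k/ΣG = 2.10 × 0.2580 = 0.5419 µA.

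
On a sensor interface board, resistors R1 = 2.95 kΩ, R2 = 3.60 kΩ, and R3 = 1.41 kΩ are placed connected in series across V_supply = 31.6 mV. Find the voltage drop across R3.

V ≈ 5.60 mV

Series total: ΣR = 2.95 + 3.60 + 1.41 = 7.960 kΩ.
V = V_supply · R/ΣR = 31.6 × 0.1771 = 5.597 mV.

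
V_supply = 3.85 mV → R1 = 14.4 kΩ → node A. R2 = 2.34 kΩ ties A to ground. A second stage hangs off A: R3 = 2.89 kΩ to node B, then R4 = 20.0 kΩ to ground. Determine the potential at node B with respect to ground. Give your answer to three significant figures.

Looking into the second stage from A: R3 + R4 = 22.89 kΩ appears in parallel with R2.
Effective lower resistance at A: R2 ‖ 22.89 = 2.123 kΩ.
So V_A = 3.85 × 0.1285 = 0.4947 mV.
Stage 2 is unloaded, so V_B = V_A · R4/(R3+R4) = 0.4947 × 20.0/22.89 = 0.4322 mV.

V_B ≈ 0.432 mV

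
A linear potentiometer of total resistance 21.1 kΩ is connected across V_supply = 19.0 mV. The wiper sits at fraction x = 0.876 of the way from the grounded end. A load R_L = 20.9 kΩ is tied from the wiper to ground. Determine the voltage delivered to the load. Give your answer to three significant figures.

V_out ≈ 15.0 mV

Split the track: R_lower = x·R_p = 18.48 kΩ, R_upper = (1−x)·R_p = 2.616 kΩ.
R_L loads the lower segment: effective lower R = 9.809 kΩ.
Loaded-divider output: V_out = 19.0 × 0.7894 = 15.00 mV.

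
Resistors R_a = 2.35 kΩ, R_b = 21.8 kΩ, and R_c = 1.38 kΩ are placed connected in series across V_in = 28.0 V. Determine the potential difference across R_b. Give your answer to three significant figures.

V ≈ 23.9 V

Series total: ΣR = 2.35 + 21.8 + 1.38 = 25.53 kΩ.
By the voltage-divider rule, V = 28.0 × 21.80/25.53 = 23.91 V.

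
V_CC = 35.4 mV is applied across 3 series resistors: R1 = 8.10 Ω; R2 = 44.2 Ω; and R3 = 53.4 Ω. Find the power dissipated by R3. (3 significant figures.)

ΣR = 105.7 Ω → I = 35.4/105.7 = 0.3349 mA.
P(R3) = I²·R3 = (0.3349)² × 53.4 = 5.990 µW.

P ≈ 5.99 µW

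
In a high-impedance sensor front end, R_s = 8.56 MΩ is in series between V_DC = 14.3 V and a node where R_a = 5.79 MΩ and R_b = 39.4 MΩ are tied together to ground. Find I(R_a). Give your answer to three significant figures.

I ≈ 0.916 µA

Combine the parallel branches: R_p = (1/5.79 + 1/39.4)⁻¹ = 5.048 MΩ.
Node voltage V_A = V_DC · R_p/(R_s + R_p) = 14.3 × 0.3710 = 5.305 V.
Branch current I = V_A/R_a = 5.305/5.79 = 0.9162 µA.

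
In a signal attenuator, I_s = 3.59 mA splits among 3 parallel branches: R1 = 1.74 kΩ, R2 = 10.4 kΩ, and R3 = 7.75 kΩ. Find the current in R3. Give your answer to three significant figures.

I ≈ 0.579 mA

Conductances: ΣG = 1/1.74 + 1/10.4 + 1/7.75 = 0.7999 (1/kΩ).
Current divider: I(R3) = I_s · G_k/ΣG = 3.59 × (0.1290/0.7999) = 3.59 × 0.1613 = 0.5791 mA.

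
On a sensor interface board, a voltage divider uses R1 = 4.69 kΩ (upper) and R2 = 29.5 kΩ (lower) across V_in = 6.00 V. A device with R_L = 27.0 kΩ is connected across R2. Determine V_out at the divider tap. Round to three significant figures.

V_out ≈ 4.50 V

First combine the lower leg with the load: R2 ‖ R_L = 14.10 kΩ.
Voltage divider with the loaded lower leg: V_out = 6.00 × 14.10/(4.69 + 14.10) = 6.00 × 0.7504 = 4.502 V.
(Unloaded it would be 5.18 V; the load pulls it down.)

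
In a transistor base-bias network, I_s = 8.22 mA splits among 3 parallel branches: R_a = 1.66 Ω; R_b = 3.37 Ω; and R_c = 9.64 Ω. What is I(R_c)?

ΣG = 1/1.66 + 1/3.37 + 1/9.64 = 1.003.
R_c takes the fraction G_k/ΣG = 0.1037/1.003 = 0.1034, so I = 8.22 × 0.1034 = 0.8502 mA.

I ≈ 0.850 mA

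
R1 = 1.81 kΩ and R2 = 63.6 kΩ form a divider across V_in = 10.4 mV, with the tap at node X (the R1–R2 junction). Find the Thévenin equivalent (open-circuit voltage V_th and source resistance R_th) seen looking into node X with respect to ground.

V_th ≈ 10.1 mV, R_th ≈ 1.76 kΩ

With X open, the divider is unloaded: V_th = 10.4 × 63.6/65.41 = 10.11 mV.
Looking into X with the source shorted: R_th = R1·R2/(R1+R2) = 1.810 × 63.6/65.41 = 1.760 kΩ.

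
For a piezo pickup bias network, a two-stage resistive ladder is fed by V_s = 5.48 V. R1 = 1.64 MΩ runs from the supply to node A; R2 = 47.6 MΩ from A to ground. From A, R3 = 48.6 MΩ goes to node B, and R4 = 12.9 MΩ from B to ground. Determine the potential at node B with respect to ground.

Looking into the second stage from A: R3 + R4 = 61.50 MΩ appears in parallel with R2.
R2 ‖ (R3+R4) = 26.83 MΩ.
First divider: V_A = V_s · 26.83/(1.64 + 26.83) = 5.164 V.
V_B = V_A × 0.2098 = 1.083 V.

V_B ≈ 1.08 V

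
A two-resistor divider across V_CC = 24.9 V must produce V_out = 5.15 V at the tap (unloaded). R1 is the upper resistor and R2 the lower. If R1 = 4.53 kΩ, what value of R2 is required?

R2 ≈ 1.18 kΩ

Required fraction k = V_out/V_CC = 0.2068.
R2 = R1 · 0.2068/(1 − 0.2068) = 1.181 kΩ.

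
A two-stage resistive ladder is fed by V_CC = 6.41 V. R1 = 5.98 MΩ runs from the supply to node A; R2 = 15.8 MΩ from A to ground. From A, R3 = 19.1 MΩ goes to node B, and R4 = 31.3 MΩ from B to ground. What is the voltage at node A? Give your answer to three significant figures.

Node A sees R2 in parallel with the series input of stage 2, R3 + R4 = 50.40 MΩ.
Effective lower resistance at A: R2 ‖ 50.40 = 12.03 MΩ.
So V_A = 6.41 × 0.6679 = 4.282 V.

V_A ≈ 4.28 V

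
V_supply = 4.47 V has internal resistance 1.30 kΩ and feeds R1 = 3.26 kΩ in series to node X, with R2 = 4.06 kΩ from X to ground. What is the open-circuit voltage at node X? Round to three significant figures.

R1' = 1.30 + 3.26 = 4.560 kΩ (source resistance + R1).
With X open, the divider is unloaded: V_th = 4.47 × 4.06/8.620 = 2.105 V.

V_th ≈ 2.11 V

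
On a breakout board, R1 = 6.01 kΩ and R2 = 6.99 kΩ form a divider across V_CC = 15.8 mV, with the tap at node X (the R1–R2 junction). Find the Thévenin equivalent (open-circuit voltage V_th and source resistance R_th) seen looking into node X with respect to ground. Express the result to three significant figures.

V_th ≈ 8.50 mV, R_th ≈ 3.23 kΩ

Open-circuit (no load on X): V_th = V_CC · R2/(R1 + R2) = 15.8 × 6.99/(6.010 + 6.99) = 8.496 mV.
With V_CC suppressed (replaced by a short), R_th = R1 ‖ R2 = (6.010 × 6.99)/(6.010 + 6.99) = 3.232 kΩ.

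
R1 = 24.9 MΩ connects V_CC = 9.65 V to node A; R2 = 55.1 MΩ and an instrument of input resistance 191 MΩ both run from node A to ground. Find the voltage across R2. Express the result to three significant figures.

R2 ‖ R_L = (55.1 × 191)/(55.1 + 191) = 42.76 MΩ.
Voltage divider with the loaded lower leg: V_out = 9.65 × 42.76/(24.9 + 42.76) = 9.65 × 0.6320 = 6.099 V.
(Unloaded it would be 6.65 V; the load pulls it down.)

V_out ≈ 6.10 V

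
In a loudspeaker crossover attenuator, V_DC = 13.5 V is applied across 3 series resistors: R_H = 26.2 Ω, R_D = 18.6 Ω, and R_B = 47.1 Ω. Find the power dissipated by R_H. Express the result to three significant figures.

P ≈ 0.565 W

Series current I = V_DC/ΣR = 13.5/91.90 = 0.1469 A.
P = I²R = 0.02158 × 26.2 = 0.5654 W.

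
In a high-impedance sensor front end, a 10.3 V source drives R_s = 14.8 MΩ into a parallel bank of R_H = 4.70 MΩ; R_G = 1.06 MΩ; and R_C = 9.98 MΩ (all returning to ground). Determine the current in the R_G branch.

I ≈ 0.496 µA

Parallel bank: R_p = 1/(1/4.70 + 1/1.06 + 1/9.98) = 0.7959 MΩ.
V_A by voltage divider: V_A = 10.3 × 0.7959/(14.8 + 0.7959) = 0.5257 V.
I(R_G) = V_A / R_G = 0.5257/1.06 = 0.4959 µA.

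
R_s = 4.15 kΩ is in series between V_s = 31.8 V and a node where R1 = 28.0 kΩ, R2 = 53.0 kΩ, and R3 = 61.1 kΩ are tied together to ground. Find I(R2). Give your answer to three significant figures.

I ≈ 0.464 mA

Combine the parallel branches: R_p = (1/28.0 + 1/53.0 + 1/61.1)⁻¹ = 14.09 kΩ.
Node voltage V_A = V_s · R_p/(R_s + R_p) = 31.8 × 0.7725 = 24.57 V.
Branch current I = V_A/R2 = 24.57/53.0 = 0.4635 mA.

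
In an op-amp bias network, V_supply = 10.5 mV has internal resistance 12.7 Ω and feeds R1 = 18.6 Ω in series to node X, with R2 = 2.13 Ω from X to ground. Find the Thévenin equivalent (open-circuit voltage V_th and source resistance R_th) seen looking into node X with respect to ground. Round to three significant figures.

R1' = 12.7 + 18.6 = 31.30 Ω (source resistance + R1).
Open-circuit (no load on X): V_th = V_supply · R2/(R1' + R2) = 10.5 × 2.13/(31.30 + 2.13) = 0.6690 mV.
Zeroing V_supply shorts the top of R1' to ground, so R_th = R1' ‖ R2 = 1.994 Ω.

V_th ≈ 0.669 mV, R_th ≈ 1.99 Ω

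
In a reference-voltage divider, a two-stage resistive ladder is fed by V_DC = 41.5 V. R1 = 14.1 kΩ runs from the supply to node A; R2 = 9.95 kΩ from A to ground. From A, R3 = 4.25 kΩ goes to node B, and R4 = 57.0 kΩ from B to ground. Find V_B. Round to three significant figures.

V_B ≈ 14.6 V

Node A sees R2 in parallel with the series input of stage 2, R3 + R4 = 61.25 kΩ.
Effective lower resistance at A: R2 ‖ 61.25 = 8.560 kΩ.
First divider: V_A = V_DC · 8.560/(14.1 + 8.560) = 15.68 V.
V_B = V_A × 0.9306 = 14.59 V.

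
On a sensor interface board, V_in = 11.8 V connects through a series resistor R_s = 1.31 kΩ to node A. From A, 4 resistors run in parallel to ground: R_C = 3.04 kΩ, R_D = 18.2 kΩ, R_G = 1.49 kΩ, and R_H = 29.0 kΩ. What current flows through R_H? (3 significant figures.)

Equivalent of the parallel group: R_p = 0.9178 kΩ.
V_A = 11.8 × 0.9178/2.228 = 4.861 V.
I(R_H) = V_A / R_H = 4.861/29.0 = 0.1676 mA.

I ≈ 0.168 mA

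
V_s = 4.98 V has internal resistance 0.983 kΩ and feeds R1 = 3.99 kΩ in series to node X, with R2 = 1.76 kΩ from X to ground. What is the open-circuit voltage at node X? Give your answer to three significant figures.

V_th ≈ 1.30 V

R1' = 0.983 + 3.99 = 4.973 kΩ (source resistance + R1).
With X open, the divider is unloaded: V_th = 4.98 × 1.76/6.733 = 1.302 V.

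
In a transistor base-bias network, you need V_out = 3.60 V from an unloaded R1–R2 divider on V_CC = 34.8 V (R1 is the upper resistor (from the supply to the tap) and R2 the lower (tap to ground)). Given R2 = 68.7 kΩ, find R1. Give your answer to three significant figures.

R1 ≈ 595 kΩ

V_out/V_CC = R2/(R1+R2) = 0.1034.
So R1 = R2 · (V_CC/V_out − 1) = 68.7 × (34.8/3.60 − 1) = 68.7 × 8.667 = 595.4 kΩ.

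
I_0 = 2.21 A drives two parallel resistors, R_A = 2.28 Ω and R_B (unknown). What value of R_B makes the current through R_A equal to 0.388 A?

Two-branch current divider: I_A = I_0 · R_B/(R_A + R_B).
0.388/2.21 = R_B/(R_A + R_B) → R_B = R_A · (0.1756)/(1 − 0.1756) = 2.28 × 0.2130 = 0.4855 Ω.

R_B ≈ 0.486 Ω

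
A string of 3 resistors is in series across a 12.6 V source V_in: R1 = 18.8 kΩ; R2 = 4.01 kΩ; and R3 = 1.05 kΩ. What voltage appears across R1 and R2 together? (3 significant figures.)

Total series resistance ΣR = 18.8 + 4.01 + 1.05 = 23.86 kΩ.
R_{R1..R2} = 18.8 + 4.01 = 22.81 kΩ.
V = V_in · R/ΣR = 12.6 × 0.9560 = 12.05 V.

V ≈ 12.0 V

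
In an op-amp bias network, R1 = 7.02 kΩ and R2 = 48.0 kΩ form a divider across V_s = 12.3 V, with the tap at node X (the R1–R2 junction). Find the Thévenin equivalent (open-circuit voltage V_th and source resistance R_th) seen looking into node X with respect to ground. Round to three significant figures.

V_th is the unloaded tap voltage: V_s · R2/(R1+R2) = 12.3 × 0.8724 = 10.73 V.
Zeroing V_s shorts the top of R1 to ground, so R_th = R1 ‖ R2 = 6.124 kΩ.

V_th ≈ 10.7 V, R_th ≈ 6.12 kΩ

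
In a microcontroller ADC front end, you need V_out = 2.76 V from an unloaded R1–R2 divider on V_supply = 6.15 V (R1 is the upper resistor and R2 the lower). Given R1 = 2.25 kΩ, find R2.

R2 ≈ 1.83 kΩ

Required fraction k = V_out/V_supply = 0.4488.
R2 = R1 · 0.4488/(1 − 0.4488) = 1.832 kΩ.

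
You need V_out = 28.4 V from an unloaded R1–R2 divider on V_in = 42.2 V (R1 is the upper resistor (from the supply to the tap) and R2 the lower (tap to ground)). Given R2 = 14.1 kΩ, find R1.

The divider ratio is R2/(R1+R2) = 28.4/42.2 = 0.6730.
So R1 = R2 · (V_in/V_out − 1) = 14.1 × (42.2/28.4 − 1) = 14.1 × 0.4859 = 6.851 kΩ.

R1 ≈ 6.85 kΩ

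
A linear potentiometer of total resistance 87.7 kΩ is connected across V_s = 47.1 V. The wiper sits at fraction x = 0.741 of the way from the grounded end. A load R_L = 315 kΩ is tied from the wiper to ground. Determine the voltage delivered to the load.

V_out ≈ 33.1 V

Split the track: R_lower = x·R_p = 64.99 kΩ, R_upper = (1−x)·R_p = 22.71 kΩ.
R_L loads the lower segment: effective lower R = 53.87 kΩ.
V_out = 47.1 × 53.87/(22.71 + 53.87) = 33.13 V.
(Unloaded: V_out = x·V_s = 34.9 V.)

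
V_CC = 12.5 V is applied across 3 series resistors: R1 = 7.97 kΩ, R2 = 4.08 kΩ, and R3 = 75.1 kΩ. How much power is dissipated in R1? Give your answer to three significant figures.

Series current I = V_CC/ΣR = 12.5/87.15 = 0.1434 mA.
P = I²R = 0.02057 × 7.97 = 0.1640 mW.

P ≈ 0.164 mW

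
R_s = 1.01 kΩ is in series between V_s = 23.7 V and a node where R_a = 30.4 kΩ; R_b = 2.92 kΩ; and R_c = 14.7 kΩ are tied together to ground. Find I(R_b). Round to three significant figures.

I ≈ 5.61 mA

Equivalent of the parallel group: R_p = 2.255 kΩ.
V_A = 23.7 × 2.255/3.265 = 16.37 V.
Branch current I = V_A/R_b = 16.37/2.92 = 5.606 mA.
(Equivalently: I_total = 7.258 mA, then current-divider fraction G_k/ΣG = 0.7724.)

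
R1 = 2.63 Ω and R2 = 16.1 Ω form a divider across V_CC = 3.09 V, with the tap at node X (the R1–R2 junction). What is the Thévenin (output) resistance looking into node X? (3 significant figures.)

R_th ≈ 2.26 Ω

Looking into X with the source shorted: R_th = R1·R2/(R1+R2) = 2.630 × 16.1/18.73 = 2.261 Ω.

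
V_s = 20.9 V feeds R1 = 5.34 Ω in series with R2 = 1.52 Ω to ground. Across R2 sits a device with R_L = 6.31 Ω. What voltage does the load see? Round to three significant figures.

R2 ‖ R_L = (1.52 × 6.31)/(1.52 + 6.31) = 1.225 Ω.
Now apply the divider: V_out = 20.9 × 0.1866 = 3.900 V.
(Unloaded it would be 4.63 V; the load pulls it down.)

V_out ≈ 3.90 V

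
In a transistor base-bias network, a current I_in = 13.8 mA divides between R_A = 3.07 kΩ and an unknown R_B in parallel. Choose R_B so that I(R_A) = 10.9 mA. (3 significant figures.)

The fraction through R_A equals R_B/(R_A+R_B).
10.9/13.8 = R_B/(R_A + R_B) → R_B = R_A · (0.7899)/(1 − 0.7899) = 3.07 × 3.759 = 11.54 kΩ.

R_B ≈ 11.5 kΩ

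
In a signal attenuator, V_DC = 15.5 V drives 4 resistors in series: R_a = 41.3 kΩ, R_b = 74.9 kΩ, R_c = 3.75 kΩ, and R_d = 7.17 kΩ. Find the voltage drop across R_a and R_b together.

V ≈ 14.2 V

Series total: ΣR = 41.3 + 74.9 + 3.75 + 7.17 = 127.1 kΩ.
R_{R_a..R_b} = 41.3 + 74.9 = 116.2 kΩ.
By the voltage-divider rule, V = 15.5 × 116.2/127.1 = 14.17 V.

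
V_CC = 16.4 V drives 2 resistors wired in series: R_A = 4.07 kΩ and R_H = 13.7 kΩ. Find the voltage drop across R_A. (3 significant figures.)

V ≈ 3.76 V

Total series resistance ΣR = 4.07 + 13.7 = 17.77 kΩ.
V = V_CC · R/ΣR = 16.4 × 0.2290 = 3.756 V.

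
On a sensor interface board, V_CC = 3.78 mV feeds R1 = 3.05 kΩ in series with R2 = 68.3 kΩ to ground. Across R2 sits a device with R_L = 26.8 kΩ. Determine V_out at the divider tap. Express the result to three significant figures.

R2 ‖ R_L = (68.3 × 26.8)/(68.3 + 26.8) = 19.25 kΩ.
Voltage divider with the loaded lower leg: V_out = 3.78 × 19.25/(3.05 + 19.25) = 3.78 × 0.8632 = 3.263 mV.

V_out ≈ 3.26 mV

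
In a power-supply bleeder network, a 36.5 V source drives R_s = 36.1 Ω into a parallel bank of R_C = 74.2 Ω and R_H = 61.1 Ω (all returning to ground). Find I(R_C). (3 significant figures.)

Equivalent of the parallel group: R_p = 33.51 Ω.
Node voltage V_A = V_supply · R_p/(R_s + R_p) = 36.5 × 0.4814 = 17.57 V.
I(R_C) = V_A / R_C = 17.57/74.2 = 0.2368 A.
(Check via current divider: I_total = 0.5244 A; share G_k/ΣG = 0.4516 → same result.)

I ≈ 0.237 A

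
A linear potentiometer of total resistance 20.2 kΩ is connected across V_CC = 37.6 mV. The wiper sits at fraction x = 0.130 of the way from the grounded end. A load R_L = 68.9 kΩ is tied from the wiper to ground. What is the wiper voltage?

Lower segment x·R_p = 2.626 kΩ; upper segment (1−x)·R_p = 17.57 kΩ.
Lower segment in parallel with the load: 2.626 ‖ 68.9 = 2.530 kΩ.
V_out = 37.6 × 2.530/(17.57 + 2.530) = 4.731 mV.
(Unloaded: V_out = x·V_CC = 4.89 mV.)

V_out ≈ 4.73 mV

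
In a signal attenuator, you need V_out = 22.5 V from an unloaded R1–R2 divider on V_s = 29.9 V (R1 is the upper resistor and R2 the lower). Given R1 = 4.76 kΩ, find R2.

The divider ratio is R2/(R1+R2) = 22.5/29.9 = 0.7525.
Rearranging, R2 = R1·k/(1−k) = 4.76 × 3.041 = 14.47 kΩ.

R2 ≈ 14.5 kΩ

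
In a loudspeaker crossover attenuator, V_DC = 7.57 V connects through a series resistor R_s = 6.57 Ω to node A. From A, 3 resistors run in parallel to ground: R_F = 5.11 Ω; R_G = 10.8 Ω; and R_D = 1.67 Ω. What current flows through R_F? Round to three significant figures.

I ≈ 0.217 A

Combine the parallel branches: R_p = (1/5.11 + 1/10.8 + 1/1.67)⁻¹ = 1.127 Ω.
Node voltage V_A = V_DC · R_p/(R_s + R_p) = 7.57 × 0.1465 = 1.109 V.
Branch current I = V_A/R_F = 1.109/5.11 = 0.2170 A.
(Equivalently: I_total = 0.9835 A, then current-divider fraction G_k/ΣG = 0.2206.)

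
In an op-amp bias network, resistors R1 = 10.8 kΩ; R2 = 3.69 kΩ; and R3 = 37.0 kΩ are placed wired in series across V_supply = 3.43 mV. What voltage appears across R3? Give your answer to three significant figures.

Total series resistance ΣR = 10.8 + 3.69 + 37.0 = 51.49 kΩ.
V = V_supply · R/ΣR = 3.43 × 0.7186 = 2.465 mV.

V ≈ 2.46 mV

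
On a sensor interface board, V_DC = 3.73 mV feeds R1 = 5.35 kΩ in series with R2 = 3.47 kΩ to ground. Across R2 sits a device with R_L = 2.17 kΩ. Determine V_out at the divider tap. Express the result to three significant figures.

V_out ≈ 0.745 mV

First combine the lower leg with the load: R2 ‖ R_L = 1.335 kΩ.
Voltage divider with the loaded lower leg: V_out = 3.73 × 1.335/(5.35 + 1.335) = 3.73 × 0.1997 = 0.7449 mV.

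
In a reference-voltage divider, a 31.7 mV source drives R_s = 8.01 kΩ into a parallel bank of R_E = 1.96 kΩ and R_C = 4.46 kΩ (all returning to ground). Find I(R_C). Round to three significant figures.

I ≈ 1.03 µA

Equivalent of the parallel group: R_p = 1.362 kΩ.
Node voltage V_A = V_CC · R_p/(R_s + R_p) = 31.7 × 0.1453 = 4.606 mV.
I(R_C) = V_A / R_C = 4.606/4.46 = 1.033 µA.
(Check via current divider: I_total = 3.383 µA; share G_k/ΣG = 0.3053 → same result.)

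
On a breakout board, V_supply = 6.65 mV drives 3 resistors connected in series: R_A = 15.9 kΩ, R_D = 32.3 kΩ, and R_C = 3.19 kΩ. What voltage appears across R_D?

Series total: ΣR = 15.9 + 32.3 + 3.19 = 51.39 kΩ.
Voltage divider: V = V_supply · (32.30 / 51.39) = 6.65 × 0.6285 = 4.180 mV.

V ≈ 4.18 mV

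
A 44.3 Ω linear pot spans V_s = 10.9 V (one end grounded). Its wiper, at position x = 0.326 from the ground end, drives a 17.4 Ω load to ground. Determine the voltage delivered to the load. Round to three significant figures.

V_out ≈ 2.28 V

Split the track: R_lower = x·R_p = 14.44 Ω, R_upper = (1−x)·R_p = 29.86 Ω.
R_L loads the lower segment: effective lower R = 7.892 Ω.
Loaded-divider output: V_out = 10.9 × 0.2091 = 2.279 V.
(Unloaded: V_out = x·V_s = 3.55 V.)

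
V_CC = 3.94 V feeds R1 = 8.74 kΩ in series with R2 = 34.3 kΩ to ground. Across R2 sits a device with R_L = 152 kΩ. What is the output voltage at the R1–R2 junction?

V_out ≈ 3.00 V

The load sits in parallel with R2, giving an effective lower resistance R2' = R2·R_L/(R2+R_L) = 27.98 kΩ.
Now apply the divider: V_out = 3.94 × 0.7620 = 3.002 V.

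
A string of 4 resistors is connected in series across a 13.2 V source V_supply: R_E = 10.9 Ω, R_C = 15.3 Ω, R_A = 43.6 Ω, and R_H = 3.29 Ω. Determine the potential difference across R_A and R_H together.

Total series resistance ΣR = 10.9 + 15.3 + 43.6 + 3.29 = 73.09 Ω.
R_{R_A..R_H} = 43.6 + 3.29 = 46.89 Ω.
Voltage divider: V = V_supply · (46.89 / 73.09) = 13.2 × 0.6415 = 8.468 V.

V ≈ 8.47 V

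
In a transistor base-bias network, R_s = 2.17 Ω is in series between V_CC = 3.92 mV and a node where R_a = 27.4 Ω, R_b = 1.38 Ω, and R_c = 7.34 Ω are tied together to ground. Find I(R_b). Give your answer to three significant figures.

Combine the parallel branches: R_p = (1/27.4 + 1/1.38 + 1/7.34)⁻¹ = 1.114 Ω.
V_A = 3.92 × 1.114/3.284 = 1.330 mV.
Branch current I = V_A/R_b = 1.330/1.38 = 0.9638 mA.
(Check via current divider: I_total = 1.194 mA; share G_k/ΣG = 0.8075 → same result.)

I ≈ 0.964 mA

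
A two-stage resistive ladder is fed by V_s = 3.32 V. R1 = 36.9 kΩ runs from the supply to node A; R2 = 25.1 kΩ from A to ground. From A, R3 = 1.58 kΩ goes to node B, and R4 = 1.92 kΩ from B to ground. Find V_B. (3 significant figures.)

Node A sees R2 in parallel with the series input of stage 2, R3 + R4 = 3.500 kΩ.
Effective lower resistance at A: R2 ‖ 3.500 = 3.072 kΩ.
V_A = 3.32 × 3.072/(36.9 + 3.072) = 0.2551 V.
Stage 2 is unloaded, so V_B = V_A · R4/(R3+R4) = 0.2551 × 1.92/3.500 = 0.1400 V.

V_B ≈ 0.140 V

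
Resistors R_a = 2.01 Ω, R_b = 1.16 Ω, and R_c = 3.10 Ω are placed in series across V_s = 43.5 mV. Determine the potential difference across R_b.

V ≈ 8.05 mV

Series total: ΣR = 2.01 + 1.16 + 3.10 = 6.270 Ω.
V = V_s · R/ΣR = 43.5 × 0.1850 = 8.048 mV.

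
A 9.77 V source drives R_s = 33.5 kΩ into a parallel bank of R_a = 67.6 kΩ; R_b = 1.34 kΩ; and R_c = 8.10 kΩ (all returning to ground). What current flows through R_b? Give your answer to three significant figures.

I ≈ 0.238 mA

Equivalent of the parallel group: R_p = 1.131 kΩ.
V_A = 9.77 × 1.131/34.63 = 0.3190 V.
I(R_b) = V_A / R_b = 0.3190/1.34 = 0.2380 mA.
(Check via current divider: I_total = 0.2821 mA; share G_k/ΣG = 0.8437 → same result.)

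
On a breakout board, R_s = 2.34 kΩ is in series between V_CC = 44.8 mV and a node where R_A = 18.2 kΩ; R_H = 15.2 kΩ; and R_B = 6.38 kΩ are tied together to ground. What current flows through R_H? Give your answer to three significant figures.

I ≈ 1.79 µA

Parallel bank: R_p = 1/(1/18.2 + 1/15.2 + 1/6.38) = 3.604 kΩ.
Node voltage V_A = V_CC · R_p/(R_s + R_p) = 44.8 × 0.6063 = 27.16 mV.
Branch current I = V_A/R_H = 27.16/15.2 = 1.787 µA.
(Check via current divider: I_total = 7.537 µA; share G_k/ΣG = 0.2371 → same result.)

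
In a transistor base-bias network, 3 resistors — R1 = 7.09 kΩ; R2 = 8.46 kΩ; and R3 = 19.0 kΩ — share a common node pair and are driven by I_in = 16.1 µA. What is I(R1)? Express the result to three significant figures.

I ≈ 7.28 µA

Total conductance ΣG = 1/7.09 + 1/8.46 + 1/19.0 = 0.3119 (units of 1/kΩ).
By the current-divider rule, I = I_in · G_k/ΣG = 16.1 × 0.4522 = 7.281 µA.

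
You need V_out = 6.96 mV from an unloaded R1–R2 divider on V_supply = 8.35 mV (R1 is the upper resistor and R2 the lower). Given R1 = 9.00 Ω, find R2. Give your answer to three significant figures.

The divider ratio is R2/(R1+R2) = 6.96/8.35 = 0.8335.
Rearranging, R2 = R1·k/(1−k) = 9.00 × 5.007 = 45.06 Ω.

R2 ≈ 45.1 Ω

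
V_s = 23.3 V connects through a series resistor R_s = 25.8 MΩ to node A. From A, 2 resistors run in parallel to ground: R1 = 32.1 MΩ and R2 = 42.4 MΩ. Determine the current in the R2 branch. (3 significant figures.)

I ≈ 0.228 µA

Equivalent of the parallel group: R_p = 18.27 MΩ.
V_A by voltage divider: V_A = 23.3 × 18.27/(25.8 + 18.27) = 9.659 V.
I(R2) = V_A / R2 = 9.659/42.4 = 0.2278 µA.
(Check via current divider: I_total = 0.5287 µA; share G_k/ΣG = 0.4309 → same result.)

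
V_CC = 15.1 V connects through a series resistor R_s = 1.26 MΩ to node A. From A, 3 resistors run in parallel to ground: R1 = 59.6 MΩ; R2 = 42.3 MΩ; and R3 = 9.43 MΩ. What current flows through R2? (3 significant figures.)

Combine the parallel branches: R_p = (1/59.6 + 1/42.3 + 1/9.43)⁻¹ = 6.828 MΩ.
V_A = 15.1 × 6.828/8.088 = 12.75 V.
I(R2) = V_A / R2 = 12.75/42.3 = 0.3014 µA.

I ≈ 0.301 µA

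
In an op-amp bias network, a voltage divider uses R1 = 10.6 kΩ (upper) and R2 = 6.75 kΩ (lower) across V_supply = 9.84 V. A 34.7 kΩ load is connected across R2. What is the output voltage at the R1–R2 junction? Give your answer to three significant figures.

R2 ‖ R_L = (6.75 × 34.7)/(6.75 + 34.7) = 5.651 kΩ.
Then V_out = V_supply · R2'/(R1 + R2') = 9.84 × 5.651/16.25 = 3.422 V.
(Unloaded it would be 3.83 V; the load pulls it down.)

V_out ≈ 3.42 V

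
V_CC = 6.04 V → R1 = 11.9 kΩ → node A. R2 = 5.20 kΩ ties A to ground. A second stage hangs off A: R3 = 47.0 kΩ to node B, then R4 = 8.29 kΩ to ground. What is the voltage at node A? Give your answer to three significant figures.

V_A ≈ 1.72 V

Looking into the second stage from A: R3 + R4 = 55.29 kΩ appears in parallel with R2.
Effective lower resistance at A: R2 ‖ 55.29 = 4.753 kΩ.
So V_A = 6.04 × 0.2854 = 1.724 V.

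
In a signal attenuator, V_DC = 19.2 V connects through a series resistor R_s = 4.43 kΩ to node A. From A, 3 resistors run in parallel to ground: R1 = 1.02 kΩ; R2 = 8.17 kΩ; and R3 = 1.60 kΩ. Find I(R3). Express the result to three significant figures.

Combine the parallel branches: R_p = (1/1.02 + 1/8.17 + 1/1.60)⁻¹ = 0.5788 kΩ.
Node voltage V_A = V_DC · R_p/(R_s + R_p) = 19.2 × 0.1156 = 2.219 V.
I(R3) = V_A / R3 = 2.219/1.60 = 1.387 mA.

I ≈ 1.39 mA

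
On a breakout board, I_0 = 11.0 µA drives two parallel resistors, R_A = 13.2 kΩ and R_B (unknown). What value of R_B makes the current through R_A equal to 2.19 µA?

The fraction through R_A equals R_B/(R_A+R_B).
2.19/11.0 = R_B/(R_A + R_B) → R_B = R_A · (0.1991)/(1 − 0.1991) = 13.2 × 0.2486 = 3.281 kΩ.

R_B ≈ 3.28 kΩ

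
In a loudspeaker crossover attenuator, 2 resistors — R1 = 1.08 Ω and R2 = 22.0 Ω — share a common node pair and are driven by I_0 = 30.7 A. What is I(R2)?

Two-branch current divider: I_k = I_0 · R_other/(R_1 + R_2).
I(R2) = 30.7 × 1.08/(1.08 + 22.0) = 30.7 × 0.04679 = 1.437 A.

I ≈ 1.44 A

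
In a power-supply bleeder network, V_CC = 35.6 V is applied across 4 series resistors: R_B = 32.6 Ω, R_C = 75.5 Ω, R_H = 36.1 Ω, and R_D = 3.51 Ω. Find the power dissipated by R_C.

The common current is I = 35.6/147.7 = 0.2410 A.
V(R_C) = I·R = 18.20 V; P = V·I = 18.20 × 0.2410 = 4.386 W.

P ≈ 4.39 W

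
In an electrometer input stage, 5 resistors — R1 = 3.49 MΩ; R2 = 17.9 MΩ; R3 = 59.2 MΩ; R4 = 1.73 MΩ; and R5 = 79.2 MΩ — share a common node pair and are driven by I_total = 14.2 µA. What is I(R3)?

Conductances: ΣG = 1/3.49 + 1/17.9 + 1/59.2 + 1/1.73 + 1/79.2 = 0.9500 (1/MΩ).
By the current-divider rule, I = I_total · G_k/ΣG = 14.2 × 0.01778 = 0.2525 µA.

I ≈ 0.253 µA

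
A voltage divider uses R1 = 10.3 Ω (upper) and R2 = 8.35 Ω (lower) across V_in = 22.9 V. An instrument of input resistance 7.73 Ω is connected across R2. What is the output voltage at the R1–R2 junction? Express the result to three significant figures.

First combine the lower leg with the load: R2 ‖ R_L = 4.014 Ω.
Now apply the divider: V_out = 22.9 × 0.2804 = 6.422 V.

V_out ≈ 6.42 V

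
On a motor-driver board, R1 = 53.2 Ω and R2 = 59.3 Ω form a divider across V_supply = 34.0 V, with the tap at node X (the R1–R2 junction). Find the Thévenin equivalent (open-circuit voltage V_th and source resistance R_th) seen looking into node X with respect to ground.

V_th is the unloaded tap voltage: V_supply · R2/(R1+R2) = 34.0 × 0.5271 = 17.92 V.
Zeroing V_supply shorts the top of R1 to ground, so R_th = R1 ‖ R2 = 28.04 Ω.

V_th ≈ 17.9 V, R_th ≈ 28.0 Ω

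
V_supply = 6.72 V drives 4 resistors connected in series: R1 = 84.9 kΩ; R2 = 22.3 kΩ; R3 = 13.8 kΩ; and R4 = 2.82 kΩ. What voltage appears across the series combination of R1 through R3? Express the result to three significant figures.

ΣR = 84.9 + 22.3 + 13.8 + 2.82 = 123.8 kΩ.
R_{R1..R3} = 84.9 + 22.3 + 13.8 = 121.0 kΩ.
By the voltage-divider rule, V = 6.72 × 121.0/123.8 = 6.567 V.

V ≈ 6.57 V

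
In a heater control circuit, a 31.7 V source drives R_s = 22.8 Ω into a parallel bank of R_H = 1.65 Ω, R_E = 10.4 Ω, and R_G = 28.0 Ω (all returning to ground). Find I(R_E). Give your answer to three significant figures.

I ≈ 0.171 A

Equivalent of the parallel group: R_p = 1.355 Ω.
V_A = 31.7 × 1.355/24.16 = 1.778 V.
Branch current I = V_A/R_E = 1.778/10.4 = 0.1710 A.
(Check via current divider: I_total = 1.312 A; share G_k/ΣG = 0.1303 → same result.)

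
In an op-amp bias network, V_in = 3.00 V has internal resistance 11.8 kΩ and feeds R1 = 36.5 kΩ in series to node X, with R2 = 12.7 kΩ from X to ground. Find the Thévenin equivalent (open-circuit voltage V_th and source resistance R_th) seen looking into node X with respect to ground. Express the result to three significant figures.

V_th ≈ 0.625 V, R_th ≈ 10.1 kΩ

R1' = 11.8 + 36.5 = 48.30 kΩ (source resistance + R1).
Open-circuit (no load on X): V_th = V_in · R2/(R1' + R2) = 3.00 × 12.7/(48.30 + 12.7) = 0.6246 V.
Zeroing V_in shorts the top of R1' to ground, so R_th = R1' ‖ R2 = 10.06 kΩ.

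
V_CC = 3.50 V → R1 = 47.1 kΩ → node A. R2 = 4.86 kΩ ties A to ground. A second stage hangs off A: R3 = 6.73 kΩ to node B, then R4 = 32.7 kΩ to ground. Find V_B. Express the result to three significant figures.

V_B ≈ 0.244 V

Looking into the second stage from A: R3 + R4 = 39.43 kΩ appears in parallel with R2.
Effective lower resistance at A: R2 ‖ 39.43 = 4.327 kΩ.
V_A = 3.50 × 4.327/(47.1 + 4.327) = 0.2945 V.
Then the unloaded second divider: V_B = V_A × R4/(R3+R4) = 0.2945 × 0.8293 = 0.2442 V.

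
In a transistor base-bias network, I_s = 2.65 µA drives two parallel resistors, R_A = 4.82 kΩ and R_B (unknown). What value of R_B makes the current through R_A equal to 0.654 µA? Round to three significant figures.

R_B ≈ 1.58 kΩ

The fraction through R_A equals R_B/(R_A+R_B).
0.654/2.65 = R_B/(R_A + R_B) → R_B = R_A · (0.2468)/(1 − 0.2468) = 4.82 × 0.3277 = 1.579 kΩ.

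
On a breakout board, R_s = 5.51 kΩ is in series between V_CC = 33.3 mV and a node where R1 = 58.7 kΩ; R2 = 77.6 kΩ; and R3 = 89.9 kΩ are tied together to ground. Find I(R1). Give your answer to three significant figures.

I ≈ 0.463 µA

Equivalent of the parallel group: R_p = 24.36 kΩ.
Node voltage V_A = V_CC · R_p/(R_s + R_p) = 33.3 × 0.8156 = 27.16 mV.
Branch current I = V_A/R1 = 27.16/58.7 = 0.4627 µA.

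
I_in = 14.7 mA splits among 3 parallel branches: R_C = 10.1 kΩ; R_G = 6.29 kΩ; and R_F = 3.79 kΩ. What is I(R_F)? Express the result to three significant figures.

ΣG = 1/10.1 + 1/6.29 + 1/3.79 = 0.5218.
R_F takes the fraction G_k/ΣG = 0.2639/0.5218 = 0.5056, so I = 14.7 × 0.5056 = 7.433 mA.

I ≈ 7.43 mA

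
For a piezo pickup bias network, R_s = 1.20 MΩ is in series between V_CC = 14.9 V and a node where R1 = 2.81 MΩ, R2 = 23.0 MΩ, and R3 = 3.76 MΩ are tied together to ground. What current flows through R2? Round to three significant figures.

Combine the parallel branches: R_p = (1/2.81 + 1/23.0 + 1/3.76)⁻¹ = 1.503 MΩ.
Node voltage V_A = V_CC · R_p/(R_s + R_p) = 14.9 × 0.5561 = 8.285 V.
Branch current I = V_A/R2 = 8.285/23.0 = 0.3602 µA.

I ≈ 0.360 µA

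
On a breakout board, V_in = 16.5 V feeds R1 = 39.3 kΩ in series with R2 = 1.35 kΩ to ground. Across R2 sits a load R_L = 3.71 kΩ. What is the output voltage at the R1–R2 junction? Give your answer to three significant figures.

V_out ≈ 0.405 V

The load sits in parallel with R2, giving an effective lower resistance R2' = R2·R_L/(R2+R_L) = 0.9898 kΩ.
Voltage divider with the loaded lower leg: V_out = 16.5 × 0.9898/(39.3 + 0.9898) = 16.5 × 0.02457 = 0.4054 V.
(Unloaded it would be 0.548 V; the load pulls it down.)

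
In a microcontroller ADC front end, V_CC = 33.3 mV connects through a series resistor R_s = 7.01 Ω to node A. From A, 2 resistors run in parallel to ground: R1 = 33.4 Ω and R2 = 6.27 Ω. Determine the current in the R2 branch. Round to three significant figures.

I ≈ 2.28 mA

Combine the parallel branches: R_p = (1/33.4 + 1/6.27)⁻¹ = 5.279 Ω.
V_A = 33.3 × 5.279/12.29 = 14.30 mV.
I(R2) = V_A / R2 = 14.30/6.27 = 2.281 mA.
(Equivalently: I_total = 2.710 mA, then current-divider fraction G_k/ΣG = 0.8419.)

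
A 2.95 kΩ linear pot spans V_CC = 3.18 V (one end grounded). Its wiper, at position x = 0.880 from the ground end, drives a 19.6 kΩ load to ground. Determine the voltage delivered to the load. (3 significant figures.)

V_out ≈ 2.75 V

Split the track: R_lower = x·R_p = 2.596 kΩ, R_upper = (1−x)·R_p = 0.3540 kΩ.
(x·R_p) ‖ R_L = 2.292 kΩ.
V_out = 3.18 × 2.292/(0.3540 + 2.292) = 2.755 V.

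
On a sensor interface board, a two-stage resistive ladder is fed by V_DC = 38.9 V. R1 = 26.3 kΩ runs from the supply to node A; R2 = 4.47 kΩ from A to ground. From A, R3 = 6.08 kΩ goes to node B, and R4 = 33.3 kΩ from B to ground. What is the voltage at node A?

V_A ≈ 5.15 V

Node A sees R2 in parallel with the series input of stage 2, R3 + R4 = 39.38 kΩ.
R2 ‖ (R3+R4) = 4.014 kΩ.
So V_A = 38.9 × 0.1324 = 5.151 V.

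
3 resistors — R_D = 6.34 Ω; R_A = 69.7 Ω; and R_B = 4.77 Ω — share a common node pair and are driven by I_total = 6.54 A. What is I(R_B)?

I ≈ 3.59 A

Conductances: ΣG = 1/6.34 + 1/69.7 + 1/4.77 = 0.3817 (1/Ω).
By the current-divider rule, I = I_total · G_k/ΣG = 6.54 × 0.5492 = 3.592 A.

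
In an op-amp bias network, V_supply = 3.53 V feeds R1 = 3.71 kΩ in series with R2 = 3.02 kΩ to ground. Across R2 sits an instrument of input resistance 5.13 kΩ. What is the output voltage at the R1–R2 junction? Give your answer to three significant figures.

V_out ≈ 1.20 V

R2 ‖ R_L = (3.02 × 5.13)/(3.02 + 5.13) = 1.901 kΩ.
Voltage divider with the loaded lower leg: V_out = 3.53 × 1.901/(3.71 + 1.901) = 3.53 × 0.3388 = 1.196 V.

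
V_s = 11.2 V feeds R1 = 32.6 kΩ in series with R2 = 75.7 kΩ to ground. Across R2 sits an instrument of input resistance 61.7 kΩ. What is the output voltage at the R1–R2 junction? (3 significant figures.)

The load sits in parallel with R2, giving an effective lower resistance R2' = R2·R_L/(R2+R_L) = 33.99 kΩ.
Voltage divider with the loaded lower leg: V_out = 11.2 × 33.99/(32.6 + 33.99) = 11.2 × 0.5105 = 5.717 V.

V_out ≈ 5.72 V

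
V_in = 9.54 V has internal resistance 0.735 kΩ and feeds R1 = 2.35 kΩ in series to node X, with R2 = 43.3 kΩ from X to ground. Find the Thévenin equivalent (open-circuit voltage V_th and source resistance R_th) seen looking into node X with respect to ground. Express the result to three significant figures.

R1' = 0.735 + 2.35 = 3.085 kΩ (source resistance + R1).
V_th is the unloaded tap voltage: V_in · R2/(R1'+R2) = 9.54 × 0.9335 = 8.906 V.
Zeroing V_in shorts the top of R1' to ground, so R_th = R1' ‖ R2 = 2.880 kΩ.

V_th ≈ 8.91 V, R_th ≈ 2.88 kΩ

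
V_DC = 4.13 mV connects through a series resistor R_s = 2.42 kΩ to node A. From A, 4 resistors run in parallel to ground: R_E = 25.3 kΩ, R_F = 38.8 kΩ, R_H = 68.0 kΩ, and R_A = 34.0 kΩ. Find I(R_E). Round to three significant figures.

I ≈ 0.129 µA

Parallel bank: R_p = 1/(1/25.3 + 1/38.8 + 1/68.0 + 1/34.0) = 9.139 kΩ.
V_A by voltage divider: V_A = 4.13 × 9.139/(2.42 + 9.139) = 3.265 mV.
I(R_E) = V_A / R_E = 3.265/25.3 = 0.1291 µA.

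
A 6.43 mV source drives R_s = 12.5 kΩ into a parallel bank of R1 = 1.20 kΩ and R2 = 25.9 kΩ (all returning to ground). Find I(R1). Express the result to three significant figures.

Equivalent of the parallel group: R_p = 1.147 kΩ.
V_A by voltage divider: V_A = 6.43 × 1.147/(12.5 + 1.147) = 0.5404 mV.
I(R1) = V_A / R1 = 0.5404/1.20 = 0.4503 µA.
(Equivalently: I_total = 0.4712 µA, then current-divider fraction G_k/ΣG = 0.9557.)

I ≈ 0.450 µA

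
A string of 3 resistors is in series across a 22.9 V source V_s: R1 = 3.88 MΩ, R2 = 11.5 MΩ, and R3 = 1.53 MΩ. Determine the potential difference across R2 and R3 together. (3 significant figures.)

V ≈ 17.6 V

ΣR = 3.88 + 11.5 + 1.53 = 16.91 MΩ.
R_{R2..R3} = 11.5 + 1.53 = 13.03 MΩ.
Voltage divider: V = V_s · (13.03 / 16.91) = 22.9 × 0.7705 = 17.65 V.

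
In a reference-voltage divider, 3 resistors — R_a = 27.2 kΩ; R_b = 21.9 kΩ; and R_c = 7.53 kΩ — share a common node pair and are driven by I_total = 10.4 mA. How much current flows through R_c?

I ≈ 6.42 mA

Total conductance ΣG = 1/27.2 + 1/21.9 + 1/7.53 = 0.2152 (units of 1/kΩ).
Current divider: I(R_c) = I_total · G_k/ΣG = 10.4 × (0.1328/0.2152) = 10.4 × 0.6170 = 6.417 mA.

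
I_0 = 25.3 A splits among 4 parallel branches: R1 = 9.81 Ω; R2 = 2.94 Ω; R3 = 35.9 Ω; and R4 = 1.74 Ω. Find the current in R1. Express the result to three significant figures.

I ≈ 2.47 A

Conductances: ΣG = 1/9.81 + 1/2.94 + 1/35.9 + 1/1.74 = 1.045 (1/Ω).
Current divider: I(R1) = I_0 · G_k/ΣG = 25.3 × (0.1019/1.045) = 25.3 × 0.09758 = 2.469 A.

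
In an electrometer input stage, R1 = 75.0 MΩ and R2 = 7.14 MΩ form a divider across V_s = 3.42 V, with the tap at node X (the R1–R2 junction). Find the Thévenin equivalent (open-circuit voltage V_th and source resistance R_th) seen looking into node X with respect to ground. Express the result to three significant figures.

V_th is the unloaded tap voltage: V_s · R2/(R1+R2) = 3.42 × 0.08692 = 0.2973 V.
Zeroing V_s shorts the top of R1 to ground, so R_th = R1 ‖ R2 = 6.519 MΩ.

V_th ≈ 0.297 V, R_th ≈ 6.52 MΩ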